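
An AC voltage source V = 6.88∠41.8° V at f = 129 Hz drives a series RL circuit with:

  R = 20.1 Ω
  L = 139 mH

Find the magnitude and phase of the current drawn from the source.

Step 1 — Angular frequency: ω = 2π·f = 2π·129 = 810.5 rad/s.
Step 2 — Component impedances:
  R: Z = R = 20.1 Ω
  L: Z = jωL = j·810.5·0.139 = 0 + j112.7 Ω
Step 3 — Series combination: Z_total = R + L = 20.1 + j112.7 Ω = 114.4∠79.9° Ω.
Step 4 — Source phasor: V = 6.88∠41.8° V = 5.129 + j4.586 V.
Step 5 — Ohm's law: I = V / Z_total = (5.129 + j4.586) / (20.1 + j112.7) = 0.04732 - j0.03708 A.
Step 6 — Convert to polar: |I| = 0.06012 A, ∠I = -38.1°.

I = 0.06012∠-38.1° A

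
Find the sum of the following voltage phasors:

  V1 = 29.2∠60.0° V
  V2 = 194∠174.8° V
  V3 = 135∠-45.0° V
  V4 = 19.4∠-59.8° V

Step 1 — Convert each phasor to rectangular form:
  V1 = 29.2·(cos(60.0°) + j·sin(60.0°)) = 14.6 + j25.29 V
  V2 = 194·(cos(174.8°) + j·sin(174.8°)) = -193.2 + j17.58 V
  V3 = 135·(cos(-45.0°) + j·sin(-45.0°)) = 95.46 - j95.46 V
  V4 = 19.4·(cos(-59.8°) + j·sin(-59.8°)) = 9.759 - j16.77 V
Step 2 — Sum components: V_total = -73.38 - j69.36 V.
Step 3 — Convert to polar: |V_total| = 101 V, ∠V_total = -136.6°.

V_total = 101∠-136.6° V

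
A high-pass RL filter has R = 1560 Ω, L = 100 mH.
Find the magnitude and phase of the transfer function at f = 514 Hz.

Step 1 — Angular frequency: ω = 2π·514 = 3230 rad/s.
Step 2 — Transfer function: H(jω) = jωL/(R + jωL).
Step 3 — Numerator jωL = j·323; denominator R + jωL = 1560 + j323.
Step 4 — H = 0.0411 + j0.1985.
Step 5 — Magnitude: |H| = 0.2027 (-13.9 dB); phase: φ = 78.3°.

|H| = 0.2027 (-13.9 dB), φ = 78.3°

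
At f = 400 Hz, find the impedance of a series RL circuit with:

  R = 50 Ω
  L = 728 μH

Step 1 — Angular frequency: ω = 2π·f = 2π·400 = 2513 rad/s.
Step 2 — Component impedances:
  R: Z = R = 50 Ω
  L: Z = jωL = j·2513·0.000728 = 0 + j1.83 Ω
Step 3 — Series combination: Z_total = R + L = 50 + j1.83 Ω = 50.03∠2.1° Ω.

Z = 50 + j1.83 Ω = 50.03∠2.1° Ω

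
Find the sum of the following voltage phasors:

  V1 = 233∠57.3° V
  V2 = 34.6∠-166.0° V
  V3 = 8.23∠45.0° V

Step 1 — Convert each phasor to rectangular form:
  V1 = 233·(cos(57.3°) + j·sin(57.3°)) = 125.9 + j196.1 V
  V2 = 34.6·(cos(-166.0°) + j·sin(-166.0°)) = -33.57 - j8.37 V
  V3 = 8.23·(cos(45.0°) + j·sin(45.0°)) = 5.819 + j5.819 V
Step 2 — Sum components: V_total = 98.12 + j193.5 V.
Step 3 — Convert to polar: |V_total| = 217 V, ∠V_total = 63.1°.

V_total = 217∠63.1° V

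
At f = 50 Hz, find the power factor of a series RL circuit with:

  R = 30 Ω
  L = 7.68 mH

Step 1 — Angular frequency: ω = 2π·f = 2π·50 = 314.2 rad/s.
Step 2 — Component impedances:
  R: Z = R = 30 Ω
  L: Z = jωL = j·314.2·0.00768 = 0 + j2.413 Ω
Step 3 — Series combination: Z_total = R + L = 30 + j2.413 Ω = 30.1∠4.6° Ω.
Step 4 — Power factor: PF = cos(φ) = Re(Z)/|Z| = 30/30.097 = 0.9968.
Step 5 — Type: Im(Z) = 2.413 ⇒ lagging (phase φ = 4.6°).

PF = 0.9968 (lagging, φ = 4.6°)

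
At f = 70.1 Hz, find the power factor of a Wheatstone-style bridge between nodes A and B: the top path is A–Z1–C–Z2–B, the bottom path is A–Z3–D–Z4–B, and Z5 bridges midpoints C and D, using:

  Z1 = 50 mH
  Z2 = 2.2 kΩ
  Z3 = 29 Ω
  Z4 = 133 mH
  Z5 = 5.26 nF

Step 1 — Angular frequency: ω = 2π·f = 2π·70.1 = 440.5 rad/s.
Step 2 — Component impedances:
  Z1: Z = jωL = j·440.5·0.05 = 0 + j22.02 Ω
  Z2: Z = R = 2200 Ω
  Z3: Z = R = 29 Ω
  Z4: Z = jωL = j·440.5·0.133 = 0 + j58.58 Ω
  Z5: Z = 1/(jωC) = -j/(ω·C) = 0 - j4.316e+05 Ω
Step 3 — Bridge requires nodal analysis (the Z5 bridge couples midpoints C and D, so the two paths cannot be reduced to a simple series/parallel combination). Setting node B to ground and injecting 1 A at node A, the 3-node admittance system at A, C, D solves to V_A = Z_AB = 30.11 + j57.01 Ω = 64.47∠62.2° Ω.
Step 4 — Power factor: PF = cos(φ) = Re(Z)/|Z| = 30.106/64.474 = 0.4669.
Step 5 — Type: Im(Z) = 57.01 ⇒ lagging (phase φ = 62.2°).

PF = 0.4669 (lagging, φ = 62.2°)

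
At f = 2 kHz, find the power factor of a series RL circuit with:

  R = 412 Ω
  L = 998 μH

Step 1 — Angular frequency: ω = 2π·f = 2π·2000 = 1.257e+04 rad/s.
Step 2 — Component impedances:
  R: Z = R = 412 Ω
  L: Z = jωL = j·1.257e+04·0.000998 = 0 + j12.54 Ω
Step 3 — Series combination: Z_total = R + L = 412 + j12.54 Ω = 412.2∠1.7° Ω.
Step 4 — Power factor: PF = cos(φ) = Re(Z)/|Z| = 412/412.2 = 0.9995.
Step 5 — Type: Im(Z) = 12.54 ⇒ lagging (phase φ = 1.7°).

PF = 0.9995 (lagging, φ = 1.7°)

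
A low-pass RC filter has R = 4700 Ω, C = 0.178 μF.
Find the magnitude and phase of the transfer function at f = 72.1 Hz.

Step 1 — Angular frequency: ω = 2π·72.1 = 453 rad/s.
Step 2 — Transfer function: H(jω) = 1/(1 + jωRC).
Step 3 — Denominator: 1 + jωRC = 1 + j·453·4700·1.78e-07 = 1 + j0.379.
Step 4 — H = 0.8744 - j0.3314.
Step 5 — Magnitude: |H| = 0.9351 (-0.6 dB); phase: φ = -20.8°.

|H| = 0.9351 (-0.6 dB), φ = -20.8°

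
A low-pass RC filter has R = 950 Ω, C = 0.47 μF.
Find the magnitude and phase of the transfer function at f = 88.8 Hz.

Step 1 — Angular frequency: ω = 2π·88.8 = 557.9 rad/s.
Step 2 — Transfer function: H(jω) = 1/(1 + jωRC).
Step 3 — Denominator: 1 + jωRC = 1 + j·557.9·950·4.7e-07 = 1 + j0.2491.
Step 4 — H = 0.9416 - j0.2346.
Step 5 — Magnitude: |H| = 0.9703 (-0.3 dB); phase: φ = -14.0°.

|H| = 0.9703 (-0.3 dB), φ = -14.0°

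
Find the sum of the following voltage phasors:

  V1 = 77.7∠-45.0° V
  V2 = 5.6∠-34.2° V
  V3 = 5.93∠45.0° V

Step 1 — Convert each phasor to rectangular form:
  V1 = 77.7·(cos(-45.0°) + j·sin(-45.0°)) = 54.94 - j54.94 V
  V2 = 5.6·(cos(-34.2°) + j·sin(-34.2°)) = 4.632 - j3.148 V
  V3 = 5.93·(cos(45.0°) + j·sin(45.0°)) = 4.193 + j4.193 V
Step 2 — Sum components: V_total = 63.77 - j53.9 V.
Step 3 — Convert to polar: |V_total| = 83.49 V, ∠V_total = -40.2°.

V_total = 83.49∠-40.2° V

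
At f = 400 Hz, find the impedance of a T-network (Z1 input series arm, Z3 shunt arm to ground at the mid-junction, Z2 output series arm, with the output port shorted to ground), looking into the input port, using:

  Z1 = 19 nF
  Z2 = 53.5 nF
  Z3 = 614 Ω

Step 1 — Angular frequency: ω = 2π·f = 2π·400 = 2513 rad/s.
Step 2 — Component impedances:
  Z1: Z = 1/(jωC) = -j/(ω·C) = 0 - j2.094e+04 Ω
  Z2: Z = 1/(jωC) = -j/(ω·C) = 0 - j7437 Ω
  Z3: Z = R = 614 Ω
Step 3 — With the output port shorted to ground, the output series arm Z2 runs from the junction to ground; the shunt arm Z3 also runs from the junction to ground. They appear in parallel: Z3 || Z2 = 609.8 - j50.35 Ω.
Step 4 — Series with input arm Z1: Z_in = Z1 + (Z3 || Z2) = 609.8 - j2.099e+04 Ω = 2.1e+04∠-88.3° Ω.

Z = 609.8 - j2.099e+04 Ω = 2.1e+04∠-88.3° Ω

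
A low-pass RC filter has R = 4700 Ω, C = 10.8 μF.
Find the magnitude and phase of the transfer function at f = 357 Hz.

Step 1 — Angular frequency: ω = 2π·357 = 2243 rad/s.
Step 2 — Transfer function: H(jω) = 1/(1 + jωRC).
Step 3 — Denominator: 1 + jωRC = 1 + j·2243·4700·1.08e-05 = 1 + j113.9.
Step 4 — H = 7.713e-05 - j0.008782.
Step 5 — Magnitude: |H| = 0.008782 (-41.1 dB); phase: φ = -89.5°.

|H| = 0.008782 (-41.1 dB), φ = -89.5°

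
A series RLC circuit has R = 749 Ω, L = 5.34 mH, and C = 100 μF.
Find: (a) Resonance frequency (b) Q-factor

Step 1 — Resonance condition Im(Z)=0 gives ω₀ = 1/√(LC).
Step 2 — ω₀ = 1/√(0.00534·0.0001) = 1368 rad/s.
Step 3 — f₀ = ω₀/(2π) = 217.8 Hz.
Step 4 — Series Q: Q = ω₀L/R = 1368·0.00534/749 = 0.009756.

(a) f₀ = 217.8 Hz  (b) Q = 0.009756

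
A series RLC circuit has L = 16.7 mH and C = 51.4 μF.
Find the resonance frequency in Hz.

Step 1 — Resonance condition Im(Z)=0 gives ω₀ = 1/√(LC).
Step 2 — ω₀ = 1/√(0.0167·5.14e-05) = 1079 rad/s.
Step 3 — f₀ = ω₀/(2π) = 171.8 Hz.

f₀ = 171.8 Hz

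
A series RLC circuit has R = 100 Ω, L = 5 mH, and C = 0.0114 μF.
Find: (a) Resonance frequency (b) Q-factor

Step 1 — Resonance condition Im(Z)=0 gives ω₀ = 1/√(LC).
Step 2 — ω₀ = 1/√(0.005·1.14e-08) = 1.325e+05 rad/s.
Step 3 — f₀ = ω₀/(2π) = 2.108e+04 Hz.
Step 4 — Series Q: Q = ω₀L/R = 1.325e+05·0.005/100 = 6.623.

(a) f₀ = 2.108e+04 Hz  (b) Q = 6.623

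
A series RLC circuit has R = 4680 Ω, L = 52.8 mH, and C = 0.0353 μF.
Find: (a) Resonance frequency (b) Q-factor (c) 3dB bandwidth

Step 1 — Resonance: ω₀ = 1/√(LC) = 1/√(0.0528·3.53e-08) = 2.316e+04 rad/s.
Step 2 — f₀ = ω₀/(2π) = 3687 Hz.
Step 3 — Series Q: Q = ω₀L/R = 2.316e+04·0.0528/4680 = 0.2613.
Step 4 — Bandwidth: Δω = ω₀/Q = 8.864e+04 rad/s; BW = Δω/(2π) = 1.411e+04 Hz.

(a) f₀ = 3687 Hz  (b) Q = 0.2613  (c) BW = 1.411e+04 Hz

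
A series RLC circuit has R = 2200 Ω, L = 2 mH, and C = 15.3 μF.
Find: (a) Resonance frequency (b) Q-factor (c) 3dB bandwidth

Step 1 — Resonance condition Im(Z)=0 gives ω₀ = 1/√(LC).
Step 2 — ω₀ = 1/√(0.002·1.53e-05) = 5717 rad/s.
Step 3 — f₀ = ω₀/(2π) = 909.8 Hz.
Step 4 — Series Q: Q = ω₀L/R = 5717·0.002/2200 = 0.005197.
Step 5 — 3dB bandwidth: Δω = ω₀/Q = 1.1e+06 rad/s; BW = Δω/(2π) = 1.751e+05 Hz.

(a) f₀ = 909.8 Hz  (b) Q = 0.005197  (c) BW = 1.751e+05 Hz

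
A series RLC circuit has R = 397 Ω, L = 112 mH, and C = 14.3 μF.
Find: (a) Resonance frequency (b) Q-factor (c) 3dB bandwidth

Step 1 — Resonance: ω₀ = 1/√(LC) = 1/√(0.112·1.43e-05) = 790.2 rad/s.
Step 2 — f₀ = ω₀/(2π) = 125.8 Hz.
Step 3 — Series Q: Q = ω₀L/R = 790.2·0.112/397 = 0.2229.
Step 4 — Bandwidth: Δω = ω₀/Q = 3545 rad/s; BW = Δω/(2π) = 564.1 Hz.

(a) f₀ = 125.8 Hz  (b) Q = 0.2229  (c) BW = 564.1 Hz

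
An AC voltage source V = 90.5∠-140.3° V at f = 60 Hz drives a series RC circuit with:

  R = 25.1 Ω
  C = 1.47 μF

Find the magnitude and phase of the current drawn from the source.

Step 1 — Angular frequency: ω = 2π·f = 2π·60 = 377 rad/s.
Step 2 — Component impedances:
  R: Z = R = 25.1 Ω
  C: Z = 1/(jωC) = -j/(ω·C) = 0 - j1804 Ω
Step 3 — Series combination: Z_total = R + C = 25.1 - j1804 Ω = 1805∠-89.2° Ω.
Step 4 — Source phasor: V = 90.5∠-140.3° V = -69.63 - j57.81 V.
Step 5 — Ohm's law: I = V / Z_total = (-69.63 - j57.81) / (25.1 - j1804) = 0.03149 - j0.03903 A.
Step 6 — Convert to polar: |I| = 0.05015 A, ∠I = -51.1°.

I = 0.05015∠-51.1° A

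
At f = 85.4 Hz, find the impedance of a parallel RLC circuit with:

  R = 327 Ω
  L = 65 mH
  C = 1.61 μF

Step 1 — Angular frequency: ω = 2π·f = 2π·85.4 = 536.6 rad/s.
Step 2 — Component impedances:
  R: Z = R = 327 Ω
  L: Z = jωL = j·536.6·0.065 = 0 + j34.88 Ω
  C: Z = 1/(jωC) = -j/(ω·C) = 0 - j1158 Ω
Step 3 — Parallel combination: 1/Z_total = 1/R + 1/L + 1/C; Z_total = 3.908 + j35.53 Ω = 35.75∠83.7° Ω.

Z = 3.908 + j35.53 Ω = 35.75∠83.7° Ω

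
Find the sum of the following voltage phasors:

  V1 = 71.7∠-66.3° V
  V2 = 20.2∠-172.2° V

Step 1 — Convert each phasor to rectangular form:
  V1 = 71.7·(cos(-66.3°) + j·sin(-66.3°)) = 28.82 - j65.65 V
  V2 = 20.2·(cos(-172.2°) + j·sin(-172.2°)) = -20.01 - j2.741 V
Step 2 — Sum components: V_total = 8.807 - j68.39 V.
Step 3 — Convert to polar: |V_total| = 68.96 V, ∠V_total = -82.7°.

V_total = 68.96∠-82.7° V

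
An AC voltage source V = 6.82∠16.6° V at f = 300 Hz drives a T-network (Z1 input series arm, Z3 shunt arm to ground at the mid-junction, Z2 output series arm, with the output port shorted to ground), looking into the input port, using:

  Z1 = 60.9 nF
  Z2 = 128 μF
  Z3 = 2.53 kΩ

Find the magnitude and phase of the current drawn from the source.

Step 1 — Angular frequency: ω = 2π·f = 2π·300 = 1885 rad/s.
Step 2 — Component impedances:
  Z1: Z = 1/(jωC) = -j/(ω·C) = 0 - j8711 Ω
  Z2: Z = 1/(jωC) = -j/(ω·C) = 0 - j4.145 Ω
  Z3: Z = R = 2530 Ω
Step 3 — With the output port shorted to ground, the output series arm Z2 runs from the junction to ground; the shunt arm Z3 also runs from the junction to ground. They appear in parallel: Z3 || Z2 = 0.00679 - j4.145 Ω.
Step 4 — Series with input arm Z1: Z_in = Z1 + (Z3 || Z2) = 0.00679 - j8715 Ω = 8715∠-90.0° Ω.
Step 5 — Source phasor: V = 6.82∠16.6° V = 6.536 + j1.948 V.
Step 6 — Ohm's law: I = V / Z_total = (6.536 + j1.948) / (0.00679 - j8715) = -0.0002236 + j0.0007499 A.
Step 7 — Convert to polar: |I| = 0.0007825 A, ∠I = 106.6°.

I = 0.0007825∠106.6° A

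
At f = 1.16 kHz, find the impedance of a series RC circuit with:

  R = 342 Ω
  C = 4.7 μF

Step 1 — Angular frequency: ω = 2π·f = 2π·1160 = 7288 rad/s.
Step 2 — Component impedances:
  R: Z = R = 342 Ω
  C: Z = 1/(jωC) = -j/(ω·C) = 0 - j29.19 Ω
Step 3 — Series combination: Z_total = R + C = 342 - j29.19 Ω = 343.2∠-4.9° Ω.

Z = 342 - j29.19 Ω = 343.2∠-4.9° Ω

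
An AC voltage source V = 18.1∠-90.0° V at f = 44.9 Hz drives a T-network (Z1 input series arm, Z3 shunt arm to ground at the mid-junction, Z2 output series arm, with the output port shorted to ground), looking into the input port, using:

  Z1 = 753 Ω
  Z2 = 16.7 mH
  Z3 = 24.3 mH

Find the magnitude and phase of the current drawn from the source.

Step 1 — Angular frequency: ω = 2π·f = 2π·44.9 = 282.1 rad/s.
Step 2 — Component impedances:
  Z1: Z = R = 753 Ω
  Z2: Z = jωL = j·282.1·0.0167 = 0 + j4.711 Ω
  Z3: Z = jωL = j·282.1·0.0243 = 0 + j6.855 Ω
Step 3 — With the output port shorted to ground, the output series arm Z2 runs from the junction to ground; the shunt arm Z3 also runs from the junction to ground. They appear in parallel: Z3 || Z2 = 0 + j2.792 Ω.
Step 4 — Series with input arm Z1: Z_in = Z1 + (Z3 || Z2) = 753 + j2.792 Ω = 753∠0.2° Ω.
Step 5 — Source phasor: V = 18.1∠-90.0° V = 0 - j18.1 V.
Step 6 — Ohm's law: I = V / Z_total = (0 - j18.1) / (753 + j2.792) = -8.913e-05 - j0.02404 A.
Step 7 — Convert to polar: |I| = 0.02404 A, ∠I = -90.2°.

I = 0.02404∠-90.2° A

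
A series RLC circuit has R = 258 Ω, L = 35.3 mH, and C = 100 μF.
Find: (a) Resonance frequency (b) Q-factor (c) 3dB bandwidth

Step 1 — Resonance condition Im(Z)=0 gives ω₀ = 1/√(LC).
Step 2 — ω₀ = 1/√(0.0353·0.0001) = 532.2 rad/s.
Step 3 — f₀ = ω₀/(2π) = 84.71 Hz.
Step 4 — Series Q: Q = ω₀L/R = 532.2·0.0353/258 = 0.07282.
Step 5 — 3dB bandwidth: Δω = ω₀/Q = 7309 rad/s; BW = Δω/(2π) = 1163 Hz.

(a) f₀ = 84.71 Hz  (b) Q = 0.07282  (c) BW = 1163 Hz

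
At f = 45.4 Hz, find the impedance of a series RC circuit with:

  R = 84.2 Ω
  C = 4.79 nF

Step 1 — Angular frequency: ω = 2π·f = 2π·45.4 = 285.3 rad/s.
Step 2 — Component impedances:
  R: Z = R = 84.2 Ω
  C: Z = 1/(jωC) = -j/(ω·C) = 0 - j7.319e+05 Ω
Step 3 — Series combination: Z_total = R + C = 84.2 - j7.319e+05 Ω = 7.319e+05∠-90.0° Ω.

Z = 84.2 - j7.319e+05 Ω = 7.319e+05∠-90.0° Ω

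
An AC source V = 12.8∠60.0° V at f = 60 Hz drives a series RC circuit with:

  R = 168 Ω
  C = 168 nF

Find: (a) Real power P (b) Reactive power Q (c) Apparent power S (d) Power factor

Step 1 — Angular frequency: ω = 2π·f = 2π·60 = 377 rad/s.
Step 2 — Component impedances:
  R: Z = R = 168 Ω
  C: Z = 1/(jωC) = -j/(ω·C) = 0 - j1.579e+04 Ω
Step 3 — Series combination: Z_total = R + C = 168 - j1.579e+04 Ω = 1.579e+04∠-89.4° Ω.
Step 4 — Source phasor: V = 12.8∠60.0° V = 6.4 + j11.09 V.
Step 5 — Current: I = V / Z = -0.0006977 + j0.0004128 A = 0.0008106∠149.4° A.
Step 6 — Complex power: S = V·I* = 0.0001104 - j0.01038 VA.
Step 7 — Real power: P = Re(S) = 0.0001104 W.
Step 8 — Reactive power: Q = Im(S) = -0.01038 VAR.
Step 9 — Apparent power: |S| = 0.01038 VA.
Step 10 — Power factor: PF = P/|S| = 0.01064 (leading).

(a) P = 0.0001104 W  (b) Q = -0.01038 VAR  (c) S = 0.01038 VA  (d) PF = 0.01064 (leading)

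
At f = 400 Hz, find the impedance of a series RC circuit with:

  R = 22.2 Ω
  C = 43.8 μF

Step 1 — Angular frequency: ω = 2π·f = 2π·400 = 2513 rad/s.
Step 2 — Component impedances:
  R: Z = R = 22.2 Ω
  C: Z = 1/(jωC) = -j/(ω·C) = 0 - j9.084 Ω
Step 3 — Series combination: Z_total = R + C = 22.2 - j9.084 Ω = 23.99∠-22.3° Ω.

Z = 22.2 - j9.084 Ω = 23.99∠-22.3° Ω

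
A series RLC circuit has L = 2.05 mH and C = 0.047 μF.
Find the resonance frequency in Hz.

Step 1 — Resonance condition Im(Z)=0 gives ω₀ = 1/√(LC).
Step 2 — ω₀ = 1/√(0.00205·4.7e-08) = 1.019e+05 rad/s.
Step 3 — f₀ = ω₀/(2π) = 1.621e+04 Hz.

f₀ = 1.621e+04 Hz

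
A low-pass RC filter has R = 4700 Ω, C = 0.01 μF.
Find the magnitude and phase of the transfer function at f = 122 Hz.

Step 1 — Angular frequency: ω = 2π·122 = 766.5 rad/s.
Step 2 — Transfer function: H(jω) = 1/(1 + jωRC).
Step 3 — Denominator: 1 + jωRC = 1 + j·766.5·4700·1e-08 = 1 + j0.03603.
Step 4 — H = 0.9987 - j0.03598.
Step 5 — Magnitude: |H| = 0.9994 (-0.0 dB); phase: φ = -2.1°.

|H| = 0.9994 (-0.0 dB), φ = -2.1°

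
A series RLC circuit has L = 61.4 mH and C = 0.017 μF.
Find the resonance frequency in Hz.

Step 1 — Resonance condition Im(Z)=0 gives ω₀ = 1/√(LC).
Step 2 — ω₀ = 1/√(0.0614·1.7e-08) = 3.095e+04 rad/s.
Step 3 — f₀ = ω₀/(2π) = 4926 Hz.

f₀ = 4926 Hz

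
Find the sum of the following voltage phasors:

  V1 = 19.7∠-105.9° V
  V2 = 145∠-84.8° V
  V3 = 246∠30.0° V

Step 1 — Convert each phasor to rectangular form:
  V1 = 19.7·(cos(-105.9°) + j·sin(-105.9°)) = -5.397 - j18.95 V
  V2 = 145·(cos(-84.8°) + j·sin(-84.8°)) = 13.14 - j144.4 V
  V3 = 246·(cos(30.0°) + j·sin(30.0°)) = 213 + j123 V
Step 2 — Sum components: V_total = 220.8 - j40.35 V.
Step 3 — Convert to polar: |V_total| = 224.4 V, ∠V_total = -10.4°.

V_total = 224.4∠-10.4° V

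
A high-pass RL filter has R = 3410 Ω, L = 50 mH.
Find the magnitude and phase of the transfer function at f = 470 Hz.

Step 1 — Angular frequency: ω = 2π·470 = 2953 rad/s.
Step 2 — Transfer function: H(jω) = jωL/(R + jωL).
Step 3 — Numerator jωL = j·147.7; denominator R + jωL = 3410 + j147.7.
Step 4 — H = 0.001871 + j0.04322.
Step 5 — Magnitude: |H| = 0.04326 (-27.3 dB); phase: φ = 87.5°.

|H| = 0.04326 (-27.3 dB), φ = 87.5°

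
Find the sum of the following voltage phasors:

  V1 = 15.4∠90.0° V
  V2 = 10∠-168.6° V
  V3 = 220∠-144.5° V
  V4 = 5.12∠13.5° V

Step 1 — Convert each phasor to rectangular form:
  V1 = 15.4·(cos(90.0°) + j·sin(90.0°)) = 0 + j15.4 V
  V2 = 10·(cos(-168.6°) + j·sin(-168.6°)) = -9.803 - j1.977 V
  V3 = 220·(cos(-144.5°) + j·sin(-144.5°)) = -179.1 - j127.8 V
  V4 = 5.12·(cos(13.5°) + j·sin(13.5°)) = 4.979 + j1.195 V
Step 2 — Sum components: V_total = -183.9 - j113.1 V.
Step 3 — Convert to polar: |V_total| = 215.9 V, ∠V_total = -148.4°.

V_total = 215.9∠-148.4° V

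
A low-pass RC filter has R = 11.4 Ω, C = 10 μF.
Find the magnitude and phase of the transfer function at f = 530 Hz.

Step 1 — Angular frequency: ω = 2π·530 = 3330 rad/s.
Step 2 — Transfer function: H(jω) = 1/(1 + jωRC).
Step 3 — Denominator: 1 + jωRC = 1 + j·3330·11.4·1e-05 = 1 + j0.3796.
Step 4 — H = 0.874 - j0.3318.
Step 5 — Magnitude: |H| = 0.9349 (-0.6 dB); phase: φ = -20.8°.

|H| = 0.9349 (-0.6 dB), φ = -20.8°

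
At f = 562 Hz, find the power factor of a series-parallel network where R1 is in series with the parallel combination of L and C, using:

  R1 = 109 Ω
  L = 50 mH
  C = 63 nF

Step 1 — Angular frequency: ω = 2π·f = 2π·562 = 3531 rad/s.
Step 2 — Component impedances:
  R1: Z = R = 109 Ω
  L: Z = jωL = j·3531·0.05 = 0 + j176.6 Ω
  C: Z = 1/(jωC) = -j/(ω·C) = 0 - j4495 Ω
Step 3 — Parallel branch: L || C = 1/(1/L + 1/C) = 0 + j183.8 Ω.
Step 4 — Series with R1: Z_total = R1 + (L || C) = 109 + j183.8 Ω = 213.7∠59.3° Ω.
Step 5 — Power factor: PF = cos(φ) = Re(Z)/|Z| = 109/213.7 = 0.5101.
Step 6 — Type: Im(Z) = 183.8 ⇒ lagging (phase φ = 59.3°).

PF = 0.5101 (lagging, φ = 59.3°)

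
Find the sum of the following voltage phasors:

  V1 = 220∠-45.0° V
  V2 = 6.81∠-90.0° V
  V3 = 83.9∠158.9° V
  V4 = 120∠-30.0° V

Step 1 — Convert each phasor to rectangular form:
  V1 = 220·(cos(-45.0°) + j·sin(-45.0°)) = 155.6 - j155.6 V
  V2 = 6.81·(cos(-90.0°) + j·sin(-90.0°)) = 0 - j6.81 V
  V3 = 83.9·(cos(158.9°) + j·sin(158.9°)) = -78.27 + j30.2 V
  V4 = 120·(cos(-30.0°) + j·sin(-30.0°)) = 103.9 - j60 V
Step 2 — Sum components: V_total = 181.2 - j192.2 V.
Step 3 — Convert to polar: |V_total| = 264.1 V, ∠V_total = -46.7°.

V_total = 264.1∠-46.7° V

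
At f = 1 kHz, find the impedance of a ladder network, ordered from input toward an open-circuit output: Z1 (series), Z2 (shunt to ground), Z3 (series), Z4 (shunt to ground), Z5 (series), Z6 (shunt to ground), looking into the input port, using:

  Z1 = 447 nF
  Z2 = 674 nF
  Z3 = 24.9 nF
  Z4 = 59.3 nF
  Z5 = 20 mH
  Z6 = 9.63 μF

Step 1 — Angular frequency: ω = 2π·f = 2π·1000 = 6283 rad/s.
Step 2 — Component impedances:
  Z1: Z = 1/(jωC) = -j/(ω·C) = 0 - j356.1 Ω
  Z2: Z = 1/(jωC) = -j/(ω·C) = 0 - j236.1 Ω
  Z3: Z = 1/(jωC) = -j/(ω·C) = 0 - j6392 Ω
  Z4: Z = 1/(jωC) = -j/(ω·C) = 0 - j2684 Ω
  Z5: Z = jωL = j·6283·0.02 = 0 + j125.7 Ω
  Z6: Z = 1/(jωC) = -j/(ω·C) = 0 - j16.53 Ω
Step 3 — Ladder network (open output): work backward from the far end, alternating series and parallel combinations. Z_in = 0 - j583.6 Ω = 583.6∠-90.0° Ω.

Z = 0 - j583.6 Ω = 583.6∠-90.0° Ω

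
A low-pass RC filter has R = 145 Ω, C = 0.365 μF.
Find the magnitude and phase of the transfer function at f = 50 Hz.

Step 1 — Angular frequency: ω = 2π·50 = 314.2 rad/s.
Step 2 — Transfer function: H(jω) = 1/(1 + jωRC).
Step 3 — Denominator: 1 + jωRC = 1 + j·314.2·145·3.65e-07 = 1 + j0.01663.
Step 4 — H = 0.9997 - j0.01662.
Step 5 — Magnitude: |H| = 0.9999 (-0.0 dB); phase: φ = -1.0°.

|H| = 0.9999 (-0.0 dB), φ = -1.0°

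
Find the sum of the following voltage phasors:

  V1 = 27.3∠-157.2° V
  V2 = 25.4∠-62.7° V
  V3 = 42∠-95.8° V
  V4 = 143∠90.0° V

Step 1 — Convert each phasor to rectangular form:
  V1 = 27.3·(cos(-157.2°) + j·sin(-157.2°)) = -25.17 - j10.58 V
  V2 = 25.4·(cos(-62.7°) + j·sin(-62.7°)) = 11.65 - j22.57 V
  V3 = 42·(cos(-95.8°) + j·sin(-95.8°)) = -4.244 - j41.78 V
  V4 = 143·(cos(90.0°) + j·sin(90.0°)) = 0 + j143 V
Step 2 — Sum components: V_total = -17.76 + j68.06 V.
Step 3 — Convert to polar: |V_total| = 70.34 V, ∠V_total = 104.6°.

V_total = 70.34∠104.6° V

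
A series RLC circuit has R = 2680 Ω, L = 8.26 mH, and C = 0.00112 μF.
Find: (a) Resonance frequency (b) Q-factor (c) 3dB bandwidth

Step 1 — Resonance: ω₀ = 1/√(LC) = 1/√(0.00826·1.12e-09) = 3.288e+05 rad/s.
Step 2 — f₀ = ω₀/(2π) = 5.233e+04 Hz.
Step 3 — Series Q: Q = ω₀L/R = 3.288e+05·0.00826/2680 = 1.013.
Step 4 — Bandwidth: Δω = ω₀/Q = 3.245e+05 rad/s; BW = Δω/(2π) = 5.164e+04 Hz.

(a) f₀ = 5.233e+04 Hz  (b) Q = 1.013  (c) BW = 5.164e+04 Hz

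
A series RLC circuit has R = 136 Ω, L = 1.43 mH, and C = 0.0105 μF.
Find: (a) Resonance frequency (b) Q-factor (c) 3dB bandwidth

Step 1 — Resonance condition Im(Z)=0 gives ω₀ = 1/√(LC).
Step 2 — ω₀ = 1/√(0.00143·1.05e-08) = 2.581e+05 rad/s.
Step 3 — f₀ = ω₀/(2π) = 4.107e+04 Hz.
Step 4 — Series Q: Q = ω₀L/R = 2.581e+05·0.00143/136 = 2.714.
Step 5 — 3dB bandwidth: Δω = ω₀/Q = 9.51e+04 rad/s; BW = Δω/(2π) = 1.514e+04 Hz.

(a) f₀ = 4.107e+04 Hz  (b) Q = 2.714  (c) BW = 1.514e+04 Hz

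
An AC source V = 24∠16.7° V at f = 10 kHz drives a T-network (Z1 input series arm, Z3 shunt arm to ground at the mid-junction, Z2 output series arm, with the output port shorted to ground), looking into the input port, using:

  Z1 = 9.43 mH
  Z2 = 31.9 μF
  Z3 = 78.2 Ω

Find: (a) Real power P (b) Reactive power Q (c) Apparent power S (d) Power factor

Step 1 — Angular frequency: ω = 2π·f = 2π·1e+04 = 6.283e+04 rad/s.
Step 2 — Component impedances:
  Z1: Z = jωL = j·6.283e+04·0.00943 = 0 + j592.5 Ω
  Z2: Z = 1/(jωC) = -j/(ω·C) = 0 - j0.4989 Ω
  Z3: Z = R = 78.2 Ω
Step 3 — With the output port shorted to ground, the output series arm Z2 runs from the junction to ground; the shunt arm Z3 also runs from the junction to ground. They appear in parallel: Z3 || Z2 = 0.003183 - j0.4989 Ω.
Step 4 — Series with input arm Z1: Z_in = Z1 + (Z3 || Z2) = 0.003183 + j592 Ω = 592∠90.0° Ω.
Step 5 — Source phasor: V = 24∠16.7° V = 22.99 + j6.897 V.
Step 6 — Current: I = V / Z = 0.01165 - j0.03883 A = 0.04054∠-73.3° A.
Step 7 — Complex power: S = V·I* = 5.231e-06 + j0.973 VA.
Step 8 — Real power: P = Re(S) = 5.231e-06 W.
Step 9 — Reactive power: Q = Im(S) = 0.973 VAR.
Step 10 — Apparent power: |S| = 0.973 VA.
Step 11 — Power factor: PF = P/|S| = 5.377e-06 (lagging).

(a) P = 5.231e-06 W  (b) Q = 0.973 VAR  (c) S = 0.973 VA  (d) PF = 5.377e-06 (lagging)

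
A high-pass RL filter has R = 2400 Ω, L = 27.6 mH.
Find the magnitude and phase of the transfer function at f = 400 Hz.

Step 1 — Angular frequency: ω = 2π·400 = 2513 rad/s.
Step 2 — Transfer function: H(jω) = jωL/(R + jωL).
Step 3 — Numerator jωL = j·69.37; denominator R + jωL = 2400 + j69.37.
Step 4 — H = 0.0008347 + j0.02888.
Step 5 — Magnitude: |H| = 0.02889 (-30.8 dB); phase: φ = 88.3°.

|H| = 0.02889 (-30.8 dB), φ = 88.3°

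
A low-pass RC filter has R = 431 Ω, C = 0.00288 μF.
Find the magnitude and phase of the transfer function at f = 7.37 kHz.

Step 1 — Angular frequency: ω = 2π·7370 = 4.631e+04 rad/s.
Step 2 — Transfer function: H(jω) = 1/(1 + jωRC).
Step 3 — Denominator: 1 + jωRC = 1 + j·4.631e+04·431·2.88e-09 = 1 + j0.05748.
Step 4 — H = 0.9967 - j0.05729.
Step 5 — Magnitude: |H| = 0.9984 (-0.0 dB); phase: φ = -3.3°.

|H| = 0.9984 (-0.0 dB), φ = -3.3°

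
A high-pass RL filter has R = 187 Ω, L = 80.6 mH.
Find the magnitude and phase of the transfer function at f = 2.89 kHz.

Step 1 — Angular frequency: ω = 2π·2890 = 1.816e+04 rad/s.
Step 2 — Transfer function: H(jω) = jωL/(R + jωL).
Step 3 — Numerator jωL = j·1464; denominator R + jωL = 187 + j1464.
Step 4 — H = 0.9839 + j0.1257.
Step 5 — Magnitude: |H| = 0.9919 (-0.1 dB); phase: φ = 7.3°.

|H| = 0.9919 (-0.1 dB), φ = 7.3°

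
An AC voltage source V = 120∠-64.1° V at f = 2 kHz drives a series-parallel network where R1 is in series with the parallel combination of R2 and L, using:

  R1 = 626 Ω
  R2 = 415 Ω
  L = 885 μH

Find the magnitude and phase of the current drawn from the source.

Step 1 — Angular frequency: ω = 2π·f = 2π·2000 = 1.257e+04 rad/s.
Step 2 — Component impedances:
  R1: Z = R = 626 Ω
  R2: Z = R = 415 Ω
  L: Z = jωL = j·1.257e+04·0.000885 = 0 + j11.12 Ω
Step 3 — Parallel branch: R2 || L = 1/(1/R2 + 1/L) = 0.2978 + j11.11 Ω.
Step 4 — Series with R1: Z_total = R1 + (R2 || L) = 626.3 + j11.11 Ω = 626.4∠1.0° Ω.
Step 5 — Source phasor: V = 120∠-64.1° V = 52.42 - j107.9 V.
Step 6 — Ohm's law: I = V / Z_total = (52.42 - j107.9) / (626.3 + j11.11) = 0.08061 - j0.1738 A.
Step 7 — Convert to polar: |I| = 0.1916 A, ∠I = -65.1°.

I = 0.1916∠-65.1° A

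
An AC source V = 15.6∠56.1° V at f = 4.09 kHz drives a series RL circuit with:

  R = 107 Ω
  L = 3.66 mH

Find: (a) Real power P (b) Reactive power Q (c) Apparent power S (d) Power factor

Step 1 — Angular frequency: ω = 2π·f = 2π·4090 = 2.57e+04 rad/s.
Step 2 — Component impedances:
  R: Z = R = 107 Ω
  L: Z = jωL = j·2.57e+04·0.00366 = 0 + j94.06 Ω
Step 3 — Series combination: Z_total = R + L = 107 + j94.06 Ω = 142.5∠41.3° Ω.
Step 4 — Source phasor: V = 15.6∠56.1° V = 8.701 + j12.95 V.
Step 5 — Current: I = V / Z = 0.1059 + j0.02794 A = 0.1095∠14.8° A.
Step 6 — Complex power: S = V·I* = 1.283 + j1.128 VA.
Step 7 — Real power: P = Re(S) = 1.283 W.
Step 8 — Reactive power: Q = Im(S) = 1.128 VAR.
Step 9 — Apparent power: |S| = 1.708 VA.
Step 10 — Power factor: PF = P/|S| = 0.7511 (lagging).

(a) P = 1.283 W  (b) Q = 1.128 VAR  (c) S = 1.708 VA  (d) PF = 0.7511 (lagging)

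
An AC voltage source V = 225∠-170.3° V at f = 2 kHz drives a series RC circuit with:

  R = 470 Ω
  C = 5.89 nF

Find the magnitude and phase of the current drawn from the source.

Step 1 — Angular frequency: ω = 2π·f = 2π·2000 = 1.257e+04 rad/s.
Step 2 — Component impedances:
  R: Z = R = 470 Ω
  C: Z = 1/(jωC) = -j/(ω·C) = 0 - j1.351e+04 Ω
Step 3 — Series combination: Z_total = R + C = 470 - j1.351e+04 Ω = 1.352e+04∠-88.0° Ω.
Step 4 — Source phasor: V = 225∠-170.3° V = -221.8 - j37.91 V.
Step 5 — Ohm's law: I = V / Z_total = (-221.8 - j37.91) / (470 - j1.351e+04) = 0.002232 - j0.01649 A.
Step 6 — Convert to polar: |I| = 0.01664 A, ∠I = -82.3°.

I = 0.01664∠-82.3° A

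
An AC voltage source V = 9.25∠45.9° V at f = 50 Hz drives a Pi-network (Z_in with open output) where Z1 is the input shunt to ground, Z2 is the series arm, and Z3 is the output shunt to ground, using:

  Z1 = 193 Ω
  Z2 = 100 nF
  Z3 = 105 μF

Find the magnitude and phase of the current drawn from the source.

Step 1 — Angular frequency: ω = 2π·f = 2π·50 = 314.2 rad/s.
Step 2 — Component impedances:
  Z1: Z = R = 193 Ω
  Z2: Z = 1/(jωC) = -j/(ω·C) = 0 - j3.183e+04 Ω
  Z3: Z = 1/(jωC) = -j/(ω·C) = 0 - j30.32 Ω
Step 3 — With open output, the series arm Z2 and the output shunt Z3 appear in series to ground: Z2 + Z3 = 0 - j3.186e+04 Ω.
Step 4 — Parallel with input shunt Z1: Z_in = Z1 || (Z2 + Z3) = 193 - j1.169 Ω = 193∠-0.3° Ω.
Step 5 — Source phasor: V = 9.25∠45.9° V = 6.437 + j6.643 V.
Step 6 — Ohm's law: I = V / Z_total = (6.437 + j6.643) / (193 - j1.169) = 0.03314 + j0.03462 A.
Step 7 — Convert to polar: |I| = 0.04793 A, ∠I = 46.2°.

I = 0.04793∠46.2° A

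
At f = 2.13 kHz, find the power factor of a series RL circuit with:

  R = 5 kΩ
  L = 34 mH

Step 1 — Angular frequency: ω = 2π·f = 2π·2130 = 1.338e+04 rad/s.
Step 2 — Component impedances:
  R: Z = R = 5000 Ω
  L: Z = jωL = j·1.338e+04·0.034 = 0 + j455 Ω
Step 3 — Series combination: Z_total = R + L = 5000 + j455 Ω = 5021∠5.2° Ω.
Step 4 — Power factor: PF = cos(φ) = Re(Z)/|Z| = 5000/5020.7 = 0.9959.
Step 5 — Type: Im(Z) = 455 ⇒ lagging (phase φ = 5.2°).

PF = 0.9959 (lagging, φ = 5.2°)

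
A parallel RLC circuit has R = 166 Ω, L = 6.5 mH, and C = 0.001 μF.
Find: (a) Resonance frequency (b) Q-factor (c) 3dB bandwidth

Step 1 — Resonance: ω₀ = 1/√(LC) = 1/√(0.0065·1e-09) = 3.922e+05 rad/s.
Step 2 — f₀ = ω₀/(2π) = 6.243e+04 Hz.
Step 3 — Parallel Q: Q = R/(ω₀L) = 166/(3.922e+05·0.0065) = 0.06511.
Step 4 — Bandwidth: Δω = ω₀/Q = 6.024e+06 rad/s; BW = Δω/(2π) = 9.588e+05 Hz.

(a) f₀ = 6.243e+04 Hz  (b) Q = 0.06511  (c) BW = 9.588e+05 Hz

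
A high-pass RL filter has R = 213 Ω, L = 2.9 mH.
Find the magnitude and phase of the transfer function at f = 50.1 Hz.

Step 1 — Angular frequency: ω = 2π·50.1 = 314.8 rad/s.
Step 2 — Transfer function: H(jω) = jωL/(R + jωL).
Step 3 — Numerator jωL = j·0.9129; denominator R + jωL = 213 + j0.9129.
Step 4 — H = 1.837e-05 + j0.004286.
Step 5 — Magnitude: |H| = 0.004286 (-47.4 dB); phase: φ = 89.8°.

|H| = 0.004286 (-47.4 dB), φ = 89.8°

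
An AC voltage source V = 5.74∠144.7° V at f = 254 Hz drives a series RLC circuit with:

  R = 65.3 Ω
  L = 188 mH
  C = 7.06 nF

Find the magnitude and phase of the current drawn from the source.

Step 1 — Angular frequency: ω = 2π·f = 2π·254 = 1596 rad/s.
Step 2 — Component impedances:
  R: Z = R = 65.3 Ω
  L: Z = jωL = j·1596·0.188 = 0 + j300 Ω
  C: Z = 1/(jωC) = -j/(ω·C) = 0 - j8.875e+04 Ω
Step 3 — Series combination: Z_total = R + L + C = 65.3 - j8.845e+04 Ω = 8.845e+04∠-90.0° Ω.
Step 4 — Source phasor: V = 5.74∠144.7° V = -4.685 + j3.317 V.
Step 5 — Ohm's law: I = V / Z_total = (-4.685 + j3.317) / (65.3 - j8.845e+04) = -3.754e-05 - j5.293e-05 A.
Step 6 — Convert to polar: |I| = 6.489e-05 A, ∠I = -125.3°.

I = 6.489e-05∠-125.3° A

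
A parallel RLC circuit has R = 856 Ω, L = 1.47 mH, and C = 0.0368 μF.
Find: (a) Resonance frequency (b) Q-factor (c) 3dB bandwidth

Step 1 — Resonance: ω₀ = 1/√(LC) = 1/√(0.00147·3.68e-08) = 1.36e+05 rad/s.
Step 2 — f₀ = ω₀/(2π) = 2.164e+04 Hz.
Step 3 — Parallel Q: Q = R/(ω₀L) = 856/(1.36e+05·0.00147) = 4.283.
Step 4 — Bandwidth: Δω = ω₀/Q = 3.175e+04 rad/s; BW = Δω/(2π) = 5052 Hz.

(a) f₀ = 2.164e+04 Hz  (b) Q = 4.283  (c) BW = 5052 Hz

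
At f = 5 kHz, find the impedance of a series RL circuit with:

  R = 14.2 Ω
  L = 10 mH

Step 1 — Angular frequency: ω = 2π·f = 2π·5000 = 3.142e+04 rad/s.
Step 2 — Component impedances:
  R: Z = R = 14.2 Ω
  L: Z = jωL = j·3.142e+04·0.01 = 0 + j314.2 Ω
Step 3 — Series combination: Z_total = R + L = 14.2 + j314.2 Ω = 314.5∠87.4° Ω.

Z = 14.2 + j314.2 Ω = 314.5∠87.4° Ω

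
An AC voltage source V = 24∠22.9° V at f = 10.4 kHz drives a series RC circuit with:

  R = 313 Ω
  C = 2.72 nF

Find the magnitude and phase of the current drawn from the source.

Step 1 — Angular frequency: ω = 2π·f = 2π·1.04e+04 = 6.535e+04 rad/s.
Step 2 — Component impedances:
  R: Z = R = 313 Ω
  C: Z = 1/(jωC) = -j/(ω·C) = 0 - j5626 Ω
Step 3 — Series combination: Z_total = R + C = 313 - j5626 Ω = 5635∠-86.8° Ω.
Step 4 — Source phasor: V = 24∠22.9° V = 22.11 + j9.339 V.
Step 5 — Ohm's law: I = V / Z_total = (22.11 + j9.339) / (313 - j5626) = -0.001437 + j0.004009 A.
Step 6 — Convert to polar: |I| = 0.004259 A, ∠I = 109.7°.

I = 0.004259∠109.7° A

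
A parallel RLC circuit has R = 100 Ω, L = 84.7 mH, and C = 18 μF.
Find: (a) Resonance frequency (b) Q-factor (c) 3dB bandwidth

Step 1 — Resonance: ω₀ = 1/√(LC) = 1/√(0.0847·1.8e-05) = 809.9 rad/s.
Step 2 — f₀ = ω₀/(2π) = 128.9 Hz.
Step 3 — Parallel Q: Q = R/(ω₀L) = 100/(809.9·0.0847) = 1.458.
Step 4 — Bandwidth: Δω = ω₀/Q = 555.6 rad/s; BW = Δω/(2π) = 88.42 Hz.

(a) f₀ = 128.9 Hz  (b) Q = 1.458  (c) BW = 88.42 Hz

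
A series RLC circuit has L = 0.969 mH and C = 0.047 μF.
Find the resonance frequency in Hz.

Step 1 — Resonance condition Im(Z)=0 gives ω₀ = 1/√(LC).
Step 2 — ω₀ = 1/√(0.000969·4.7e-08) = 1.482e+05 rad/s.
Step 3 — f₀ = ω₀/(2π) = 2.358e+04 Hz.

f₀ = 2.358e+04 Hz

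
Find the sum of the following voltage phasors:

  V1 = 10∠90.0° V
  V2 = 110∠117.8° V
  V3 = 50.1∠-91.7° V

Step 1 — Convert each phasor to rectangular form:
  V1 = 10·(cos(90.0°) + j·sin(90.0°)) = 0 + j10 V
  V2 = 110·(cos(117.8°) + j·sin(117.8°)) = -51.3 + j97.3 V
  V3 = 50.1·(cos(-91.7°) + j·sin(-91.7°)) = -1.486 - j50.08 V
Step 2 — Sum components: V_total = -52.79 + j57.23 V.
Step 3 — Convert to polar: |V_total| = 77.86 V, ∠V_total = 132.7°.

V_total = 77.86∠132.7° V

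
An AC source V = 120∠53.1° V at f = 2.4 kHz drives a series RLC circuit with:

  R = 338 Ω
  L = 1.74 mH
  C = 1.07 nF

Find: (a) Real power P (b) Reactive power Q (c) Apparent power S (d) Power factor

Step 1 — Angular frequency: ω = 2π·f = 2π·2400 = 1.508e+04 rad/s.
Step 2 — Component impedances:
  R: Z = R = 338 Ω
  L: Z = jωL = j·1.508e+04·0.00174 = 0 + j26.24 Ω
  C: Z = 1/(jωC) = -j/(ω·C) = 0 - j6.198e+04 Ω
Step 3 — Series combination: Z_total = R + L + C = 338 - j6.195e+04 Ω = 6.195e+04∠-89.7° Ω.
Step 4 — Source phasor: V = 120∠53.1° V = 72.05 + j95.96 V.
Step 5 — Current: I = V / Z = -0.001543 + j0.001171 A = 0.001937∠142.8° A.
Step 6 — Complex power: S = V·I* = 0.001268 - j0.2324 VA.
Step 7 — Real power: P = Re(S) = 0.001268 W.
Step 8 — Reactive power: Q = Im(S) = -0.2324 VAR.
Step 9 — Apparent power: |S| = 0.2324 VA.
Step 10 — Power factor: PF = P/|S| = 0.005456 (leading).

(a) P = 0.001268 W  (b) Q = -0.2324 VAR  (c) S = 0.2324 VA  (d) PF = 0.005456 (leading)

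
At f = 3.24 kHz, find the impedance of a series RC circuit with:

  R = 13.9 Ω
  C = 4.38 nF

Step 1 — Angular frequency: ω = 2π·f = 2π·3240 = 2.036e+04 rad/s.
Step 2 — Component impedances:
  R: Z = R = 13.9 Ω
  C: Z = 1/(jωC) = -j/(ω·C) = 0 - j1.122e+04 Ω
Step 3 — Series combination: Z_total = R + C = 13.9 - j1.122e+04 Ω = 1.122e+04∠-89.9° Ω.

Z = 13.9 - j1.122e+04 Ω = 1.122e+04∠-89.9° Ω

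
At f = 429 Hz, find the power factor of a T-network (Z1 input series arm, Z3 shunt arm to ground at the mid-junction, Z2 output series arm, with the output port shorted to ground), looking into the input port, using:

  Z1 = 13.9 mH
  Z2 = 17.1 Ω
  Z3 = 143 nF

Step 1 — Angular frequency: ω = 2π·f = 2π·429 = 2695 rad/s.
Step 2 — Component impedances:
  Z1: Z = jωL = j·2695·0.0139 = 0 + j37.47 Ω
  Z2: Z = R = 17.1 Ω
  Z3: Z = 1/(jωC) = -j/(ω·C) = 0 - j2594 Ω
Step 3 — With the output port shorted to ground, the output series arm Z2 runs from the junction to ground; the shunt arm Z3 also runs from the junction to ground. They appear in parallel: Z3 || Z2 = 17.1 - j0.1127 Ω.
Step 4 — Series with input arm Z1: Z_in = Z1 + (Z3 || Z2) = 17.1 + j37.35 Ω = 41.08∠65.4° Ω.
Step 5 — Power factor: PF = cos(φ) = Re(Z)/|Z| = 17.099/41.082 = 0.4162.
Step 6 — Type: Im(Z) = 37.35 ⇒ lagging (phase φ = 65.4°).

PF = 0.4162 (lagging, φ = 65.4°)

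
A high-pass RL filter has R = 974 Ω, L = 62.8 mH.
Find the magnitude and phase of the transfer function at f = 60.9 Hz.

Step 1 — Angular frequency: ω = 2π·60.9 = 382.6 rad/s.
Step 2 — Transfer function: H(jω) = jωL/(R + jωL).
Step 3 — Numerator jωL = j·24.03; denominator R + jωL = 974 + j24.03.
Step 4 — H = 0.0006083 + j0.02466.
Step 5 — Magnitude: |H| = 0.02466 (-32.2 dB); phase: φ = 88.6°.

|H| = 0.02466 (-32.2 dB), φ = 88.6°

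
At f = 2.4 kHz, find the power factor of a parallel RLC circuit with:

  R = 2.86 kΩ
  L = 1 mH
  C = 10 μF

Step 1 — Angular frequency: ω = 2π·f = 2π·2400 = 1.508e+04 rad/s.
Step 2 — Component impedances:
  R: Z = R = 2860 Ω
  L: Z = jωL = j·1.508e+04·0.001 = 0 + j15.08 Ω
  C: Z = 1/(jωC) = -j/(ω·C) = 0 - j6.631 Ω
Step 3 — Parallel combination: 1/Z_total = 1/R + 1/L + 1/C; Z_total = 0.04899 - j11.84 Ω = 11.84∠-89.8° Ω.
Step 4 — Power factor: PF = cos(φ) = Re(Z)/|Z| = 0.048989/11.837 = 0.004139.
Step 5 — Type: Im(Z) = -11.84 ⇒ leading (phase φ = -89.8°).

PF = 0.004139 (leading, φ = -89.8°)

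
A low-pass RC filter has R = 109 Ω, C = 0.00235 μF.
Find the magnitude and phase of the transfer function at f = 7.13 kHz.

Step 1 — Angular frequency: ω = 2π·7130 = 4.48e+04 rad/s.
Step 2 — Transfer function: H(jω) = 1/(1 + jωRC).
Step 3 — Denominator: 1 + jωRC = 1 + j·4.48e+04·109·2.35e-09 = 1 + j0.01148.
Step 4 — H = 0.9999 - j0.01147.
Step 5 — Magnitude: |H| = 0.9999 (-0.0 dB); phase: φ = -0.7°.

|H| = 0.9999 (-0.0 dB), φ = -0.7°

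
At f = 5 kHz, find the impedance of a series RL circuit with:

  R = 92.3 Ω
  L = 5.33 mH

Step 1 — Angular frequency: ω = 2π·f = 2π·5000 = 3.142e+04 rad/s.
Step 2 — Component impedances:
  R: Z = R = 92.3 Ω
  L: Z = jωL = j·3.142e+04·0.00533 = 0 + j167.4 Ω
Step 3 — Series combination: Z_total = R + L = 92.3 + j167.4 Ω = 191.2∠61.1° Ω.

Z = 92.3 + j167.4 Ω = 191.2∠61.1° Ω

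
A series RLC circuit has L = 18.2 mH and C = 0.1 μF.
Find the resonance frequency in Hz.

Step 1 — Resonance condition Im(Z)=0 gives ω₀ = 1/√(LC).
Step 2 — ω₀ = 1/√(0.0182·1e-07) = 2.344e+04 rad/s.
Step 3 — f₀ = ω₀/(2π) = 3731 Hz.

f₀ = 3731 Hz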